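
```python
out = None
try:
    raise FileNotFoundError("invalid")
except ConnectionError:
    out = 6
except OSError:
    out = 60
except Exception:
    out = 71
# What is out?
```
60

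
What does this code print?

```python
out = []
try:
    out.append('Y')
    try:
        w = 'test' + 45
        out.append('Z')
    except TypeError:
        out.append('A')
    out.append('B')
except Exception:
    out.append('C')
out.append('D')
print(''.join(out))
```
YABD

Inner exception caught by inner handler, outer continues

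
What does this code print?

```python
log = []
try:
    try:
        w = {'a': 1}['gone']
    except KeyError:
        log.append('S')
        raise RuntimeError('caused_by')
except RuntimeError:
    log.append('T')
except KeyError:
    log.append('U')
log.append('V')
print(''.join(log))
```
STV

RuntimeError raised and caught, original KeyError not re-raised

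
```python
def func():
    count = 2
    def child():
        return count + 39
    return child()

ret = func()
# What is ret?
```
41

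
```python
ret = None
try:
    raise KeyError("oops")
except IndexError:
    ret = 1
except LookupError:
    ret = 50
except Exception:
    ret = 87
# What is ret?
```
50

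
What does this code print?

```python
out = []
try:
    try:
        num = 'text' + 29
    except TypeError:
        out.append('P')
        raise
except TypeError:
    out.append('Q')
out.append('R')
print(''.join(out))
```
PQR

raise without argument re-raises current exception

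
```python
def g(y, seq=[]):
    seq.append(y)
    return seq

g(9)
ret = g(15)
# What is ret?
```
[9, 15]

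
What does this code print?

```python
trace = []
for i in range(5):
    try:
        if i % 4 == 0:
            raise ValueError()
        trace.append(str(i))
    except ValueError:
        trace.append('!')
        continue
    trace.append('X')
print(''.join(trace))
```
!1X2X3X!

continue in except skips rest of loop body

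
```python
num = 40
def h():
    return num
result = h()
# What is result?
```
40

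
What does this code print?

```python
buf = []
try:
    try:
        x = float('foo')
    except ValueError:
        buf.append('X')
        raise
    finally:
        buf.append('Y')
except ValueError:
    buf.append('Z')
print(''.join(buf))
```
XYZ

finally runs before re-raised exception propagates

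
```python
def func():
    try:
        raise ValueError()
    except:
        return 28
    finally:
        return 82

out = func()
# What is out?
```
82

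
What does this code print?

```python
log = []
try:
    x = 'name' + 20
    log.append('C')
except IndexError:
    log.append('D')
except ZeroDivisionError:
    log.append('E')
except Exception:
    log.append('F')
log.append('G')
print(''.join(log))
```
FG

TypeError not specifically caught, falls to Exception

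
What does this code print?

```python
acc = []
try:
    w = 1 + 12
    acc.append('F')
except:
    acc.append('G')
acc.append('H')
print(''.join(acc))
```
FH

No exception, try block completes normally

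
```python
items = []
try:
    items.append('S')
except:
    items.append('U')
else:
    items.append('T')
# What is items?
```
['S', 'T']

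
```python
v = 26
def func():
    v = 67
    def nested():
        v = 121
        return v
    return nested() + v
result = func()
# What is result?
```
188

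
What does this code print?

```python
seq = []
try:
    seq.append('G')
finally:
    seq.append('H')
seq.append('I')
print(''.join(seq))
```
GHI

try/finally without except, no exception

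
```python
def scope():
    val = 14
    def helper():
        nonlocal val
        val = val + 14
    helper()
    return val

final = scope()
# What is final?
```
28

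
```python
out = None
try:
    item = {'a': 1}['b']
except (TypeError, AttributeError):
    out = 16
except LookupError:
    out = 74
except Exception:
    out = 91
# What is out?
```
74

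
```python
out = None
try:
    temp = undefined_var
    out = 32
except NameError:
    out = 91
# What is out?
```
91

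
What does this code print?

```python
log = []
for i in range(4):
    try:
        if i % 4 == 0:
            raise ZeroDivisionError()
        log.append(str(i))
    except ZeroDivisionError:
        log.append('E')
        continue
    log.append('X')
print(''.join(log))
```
E1X2X3X

continue in except skips rest of loop body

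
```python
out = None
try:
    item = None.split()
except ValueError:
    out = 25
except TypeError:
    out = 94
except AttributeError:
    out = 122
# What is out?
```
122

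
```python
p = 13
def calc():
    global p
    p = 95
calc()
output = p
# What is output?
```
95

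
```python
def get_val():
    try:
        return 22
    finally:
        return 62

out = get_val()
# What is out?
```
62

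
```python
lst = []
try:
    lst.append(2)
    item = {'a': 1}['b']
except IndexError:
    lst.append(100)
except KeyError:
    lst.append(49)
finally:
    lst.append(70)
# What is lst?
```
[2, 49, 70]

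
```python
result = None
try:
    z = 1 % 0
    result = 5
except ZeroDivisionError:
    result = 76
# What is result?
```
76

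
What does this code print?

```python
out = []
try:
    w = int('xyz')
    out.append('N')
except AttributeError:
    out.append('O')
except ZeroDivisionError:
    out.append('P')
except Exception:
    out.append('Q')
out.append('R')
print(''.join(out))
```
QR

ValueError not specifically caught, falls to Exception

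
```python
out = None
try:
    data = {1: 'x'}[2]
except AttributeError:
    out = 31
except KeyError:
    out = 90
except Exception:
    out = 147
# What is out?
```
90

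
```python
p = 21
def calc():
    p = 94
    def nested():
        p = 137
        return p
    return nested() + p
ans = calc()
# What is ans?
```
231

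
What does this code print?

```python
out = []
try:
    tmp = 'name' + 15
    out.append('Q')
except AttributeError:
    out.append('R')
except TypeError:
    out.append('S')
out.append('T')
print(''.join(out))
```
ST

TypeError is caught by its specific handler, not AttributeError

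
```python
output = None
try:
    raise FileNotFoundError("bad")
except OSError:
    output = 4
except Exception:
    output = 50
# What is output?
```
4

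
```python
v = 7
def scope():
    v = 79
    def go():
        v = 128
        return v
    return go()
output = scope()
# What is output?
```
128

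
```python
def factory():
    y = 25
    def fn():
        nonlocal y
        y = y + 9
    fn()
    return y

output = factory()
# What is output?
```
34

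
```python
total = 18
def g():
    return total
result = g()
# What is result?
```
18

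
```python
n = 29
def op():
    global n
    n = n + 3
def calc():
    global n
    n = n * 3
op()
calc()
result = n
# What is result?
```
96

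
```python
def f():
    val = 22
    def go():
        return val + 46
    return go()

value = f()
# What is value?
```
68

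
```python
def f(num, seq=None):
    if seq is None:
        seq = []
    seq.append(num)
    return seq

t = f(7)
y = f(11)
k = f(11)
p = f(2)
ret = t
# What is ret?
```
[7]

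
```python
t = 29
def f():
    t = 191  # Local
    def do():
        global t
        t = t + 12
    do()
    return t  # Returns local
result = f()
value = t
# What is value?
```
41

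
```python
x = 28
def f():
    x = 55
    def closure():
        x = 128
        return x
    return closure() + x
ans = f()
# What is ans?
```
183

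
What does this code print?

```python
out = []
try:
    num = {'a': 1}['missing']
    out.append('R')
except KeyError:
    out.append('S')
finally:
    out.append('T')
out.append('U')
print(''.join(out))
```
STU

finally always runs, even after exception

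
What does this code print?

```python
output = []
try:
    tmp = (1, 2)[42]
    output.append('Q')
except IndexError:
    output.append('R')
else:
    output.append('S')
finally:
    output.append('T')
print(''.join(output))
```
RT

Exception: except runs, else skipped, finally runs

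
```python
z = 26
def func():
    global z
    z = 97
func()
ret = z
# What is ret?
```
97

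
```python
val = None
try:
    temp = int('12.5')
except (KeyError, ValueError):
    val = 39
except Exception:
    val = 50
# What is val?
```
39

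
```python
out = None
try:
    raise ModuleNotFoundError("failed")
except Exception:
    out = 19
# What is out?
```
19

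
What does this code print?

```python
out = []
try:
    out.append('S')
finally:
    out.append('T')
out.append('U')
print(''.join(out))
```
STU

try/finally without except, no exception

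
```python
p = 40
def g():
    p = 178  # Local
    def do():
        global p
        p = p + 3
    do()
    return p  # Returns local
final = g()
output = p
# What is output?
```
43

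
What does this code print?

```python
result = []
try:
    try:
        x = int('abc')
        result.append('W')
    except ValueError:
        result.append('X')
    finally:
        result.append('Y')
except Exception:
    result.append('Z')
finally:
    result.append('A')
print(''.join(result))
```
XYA

Both finally blocks run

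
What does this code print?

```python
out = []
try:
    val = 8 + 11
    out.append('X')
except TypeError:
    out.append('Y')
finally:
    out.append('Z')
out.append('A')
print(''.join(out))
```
XZA

finally runs after normal execution too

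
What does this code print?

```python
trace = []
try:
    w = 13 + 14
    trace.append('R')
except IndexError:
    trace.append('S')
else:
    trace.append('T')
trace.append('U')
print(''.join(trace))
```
RTU

else block runs when no exception occurs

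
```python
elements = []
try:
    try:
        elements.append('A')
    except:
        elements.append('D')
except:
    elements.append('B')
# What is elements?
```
['A']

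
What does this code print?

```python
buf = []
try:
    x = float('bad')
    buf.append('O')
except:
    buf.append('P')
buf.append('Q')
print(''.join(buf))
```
PQ

Exception raised in try, caught by bare except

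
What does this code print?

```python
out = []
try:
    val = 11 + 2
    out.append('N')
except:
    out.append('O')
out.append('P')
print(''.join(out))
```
NP

No exception, try block completes normally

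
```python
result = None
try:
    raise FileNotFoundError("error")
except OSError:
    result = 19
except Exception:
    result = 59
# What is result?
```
19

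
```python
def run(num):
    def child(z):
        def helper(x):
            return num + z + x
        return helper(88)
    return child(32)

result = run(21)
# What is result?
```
141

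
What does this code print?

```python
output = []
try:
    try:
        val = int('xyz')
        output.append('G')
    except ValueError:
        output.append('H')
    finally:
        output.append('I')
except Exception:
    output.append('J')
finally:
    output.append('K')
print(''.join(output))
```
HIK

Both finally blocks run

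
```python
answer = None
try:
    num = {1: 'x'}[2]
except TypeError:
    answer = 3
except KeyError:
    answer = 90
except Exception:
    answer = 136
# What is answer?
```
90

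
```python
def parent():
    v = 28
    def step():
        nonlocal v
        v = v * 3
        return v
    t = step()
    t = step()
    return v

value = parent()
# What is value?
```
252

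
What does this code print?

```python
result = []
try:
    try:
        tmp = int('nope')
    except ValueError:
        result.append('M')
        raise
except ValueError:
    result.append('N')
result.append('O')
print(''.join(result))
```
MNO

raise without argument re-raises current exception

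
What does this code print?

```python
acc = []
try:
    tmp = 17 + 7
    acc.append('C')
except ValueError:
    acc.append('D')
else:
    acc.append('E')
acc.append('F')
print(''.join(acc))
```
CEF

else block runs when no exception occurs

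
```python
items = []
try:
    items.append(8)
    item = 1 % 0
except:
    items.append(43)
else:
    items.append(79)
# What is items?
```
[8, 43]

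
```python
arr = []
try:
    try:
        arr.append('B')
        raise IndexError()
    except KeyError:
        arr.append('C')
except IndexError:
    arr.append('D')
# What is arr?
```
['B', 'D']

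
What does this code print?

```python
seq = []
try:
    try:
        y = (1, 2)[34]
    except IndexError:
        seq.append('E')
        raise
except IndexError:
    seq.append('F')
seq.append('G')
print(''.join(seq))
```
EFG

raise without argument re-raises current exception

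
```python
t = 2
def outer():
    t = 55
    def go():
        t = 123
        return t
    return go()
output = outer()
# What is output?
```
123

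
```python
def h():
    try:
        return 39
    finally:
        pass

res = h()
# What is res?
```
39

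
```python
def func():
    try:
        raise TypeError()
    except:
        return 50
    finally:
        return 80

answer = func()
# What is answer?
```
80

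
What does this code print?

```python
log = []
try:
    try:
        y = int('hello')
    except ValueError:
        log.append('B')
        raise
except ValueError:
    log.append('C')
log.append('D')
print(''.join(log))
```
BCD

raise without argument re-raises current exception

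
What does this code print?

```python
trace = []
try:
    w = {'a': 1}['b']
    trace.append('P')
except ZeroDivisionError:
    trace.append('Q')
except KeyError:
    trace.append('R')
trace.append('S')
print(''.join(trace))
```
RS

KeyError is caught by its specific handler, not ZeroDivisionError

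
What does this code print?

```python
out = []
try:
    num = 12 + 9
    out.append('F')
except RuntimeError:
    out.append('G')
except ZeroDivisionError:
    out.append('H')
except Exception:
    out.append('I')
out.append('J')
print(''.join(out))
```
FJ

No exception, try block completes normally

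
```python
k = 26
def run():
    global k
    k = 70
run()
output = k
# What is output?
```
70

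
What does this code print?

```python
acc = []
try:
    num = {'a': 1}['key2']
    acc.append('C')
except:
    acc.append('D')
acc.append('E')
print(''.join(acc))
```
DE

Exception raised in try, caught by bare except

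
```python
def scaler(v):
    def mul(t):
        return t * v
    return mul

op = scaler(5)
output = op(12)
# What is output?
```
60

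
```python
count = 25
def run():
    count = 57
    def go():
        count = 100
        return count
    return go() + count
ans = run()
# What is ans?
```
157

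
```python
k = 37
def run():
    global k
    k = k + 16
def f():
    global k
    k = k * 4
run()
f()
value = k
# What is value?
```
212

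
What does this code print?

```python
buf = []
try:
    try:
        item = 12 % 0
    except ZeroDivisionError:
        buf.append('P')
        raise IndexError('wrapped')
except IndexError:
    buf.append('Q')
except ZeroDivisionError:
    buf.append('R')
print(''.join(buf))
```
PQ

New IndexError raised, caught by outer IndexError handler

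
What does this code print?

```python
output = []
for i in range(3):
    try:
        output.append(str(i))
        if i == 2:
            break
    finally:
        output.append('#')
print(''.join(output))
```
0#1#2#

finally runs even when breaking out of loop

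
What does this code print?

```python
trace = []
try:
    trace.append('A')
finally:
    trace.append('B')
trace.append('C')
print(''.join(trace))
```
ABC

try/finally without except, no exception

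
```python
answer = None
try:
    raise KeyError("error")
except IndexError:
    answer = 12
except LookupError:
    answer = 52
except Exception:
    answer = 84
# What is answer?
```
52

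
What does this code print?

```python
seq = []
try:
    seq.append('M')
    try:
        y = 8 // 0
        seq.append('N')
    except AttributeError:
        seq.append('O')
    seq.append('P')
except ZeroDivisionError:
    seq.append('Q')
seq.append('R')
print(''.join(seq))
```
MQR

Inner handler doesn't match, propagates to outer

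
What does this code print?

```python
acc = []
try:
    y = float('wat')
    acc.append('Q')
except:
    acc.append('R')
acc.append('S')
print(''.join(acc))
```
RS

Exception raised in try, caught by bare except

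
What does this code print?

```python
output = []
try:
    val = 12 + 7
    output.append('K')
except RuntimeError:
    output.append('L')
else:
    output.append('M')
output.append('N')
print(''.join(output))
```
KMN

else block runs when no exception occurs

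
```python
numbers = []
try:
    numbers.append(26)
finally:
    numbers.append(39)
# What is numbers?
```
[26, 39]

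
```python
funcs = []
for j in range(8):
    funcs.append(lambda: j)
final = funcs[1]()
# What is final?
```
7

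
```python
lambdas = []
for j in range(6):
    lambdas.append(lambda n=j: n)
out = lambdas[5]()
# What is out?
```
5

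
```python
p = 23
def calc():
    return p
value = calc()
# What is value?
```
23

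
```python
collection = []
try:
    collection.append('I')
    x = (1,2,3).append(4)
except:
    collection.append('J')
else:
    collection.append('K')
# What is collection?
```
['I', 'J']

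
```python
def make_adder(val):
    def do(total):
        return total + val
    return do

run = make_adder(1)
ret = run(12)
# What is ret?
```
13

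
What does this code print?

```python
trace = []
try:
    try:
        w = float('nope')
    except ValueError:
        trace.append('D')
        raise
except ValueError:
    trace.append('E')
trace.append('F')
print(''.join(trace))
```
DEF

raise without argument re-raises current exception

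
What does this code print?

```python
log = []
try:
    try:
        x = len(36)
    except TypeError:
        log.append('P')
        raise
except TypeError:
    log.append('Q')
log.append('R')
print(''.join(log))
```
PQR

raise without argument re-raises current exception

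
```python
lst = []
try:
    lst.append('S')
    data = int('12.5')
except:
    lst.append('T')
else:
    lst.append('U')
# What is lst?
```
['S', 'T']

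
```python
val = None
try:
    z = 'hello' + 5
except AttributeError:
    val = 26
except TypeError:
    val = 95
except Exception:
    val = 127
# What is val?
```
95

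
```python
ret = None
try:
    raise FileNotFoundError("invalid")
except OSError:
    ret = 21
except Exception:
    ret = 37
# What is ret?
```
21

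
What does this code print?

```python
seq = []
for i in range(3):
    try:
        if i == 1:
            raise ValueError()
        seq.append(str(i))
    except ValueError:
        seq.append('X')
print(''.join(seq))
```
0X2

Exception on i=1 caught, loop continues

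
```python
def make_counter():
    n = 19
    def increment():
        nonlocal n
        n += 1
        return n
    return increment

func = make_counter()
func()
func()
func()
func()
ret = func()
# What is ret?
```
24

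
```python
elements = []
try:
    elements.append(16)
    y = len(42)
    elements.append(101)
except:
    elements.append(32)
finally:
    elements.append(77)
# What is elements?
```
[16, 32, 77]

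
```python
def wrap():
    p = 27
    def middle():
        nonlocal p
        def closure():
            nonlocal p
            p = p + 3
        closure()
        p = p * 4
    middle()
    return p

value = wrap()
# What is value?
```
120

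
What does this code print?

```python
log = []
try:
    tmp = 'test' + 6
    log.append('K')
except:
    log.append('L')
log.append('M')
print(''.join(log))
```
LM

Exception raised in try, caught by bare except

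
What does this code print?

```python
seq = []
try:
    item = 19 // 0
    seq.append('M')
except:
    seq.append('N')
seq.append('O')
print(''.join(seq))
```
NO

Exception raised in try, caught by bare except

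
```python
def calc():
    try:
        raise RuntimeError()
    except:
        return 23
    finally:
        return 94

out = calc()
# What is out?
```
94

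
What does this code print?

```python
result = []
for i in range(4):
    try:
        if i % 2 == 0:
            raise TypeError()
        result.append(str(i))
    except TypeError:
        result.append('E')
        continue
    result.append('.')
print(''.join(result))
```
E1.E3.

continue in except skips rest of loop body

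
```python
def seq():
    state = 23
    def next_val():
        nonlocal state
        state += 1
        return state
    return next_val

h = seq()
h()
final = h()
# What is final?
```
25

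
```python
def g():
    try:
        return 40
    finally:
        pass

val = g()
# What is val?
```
40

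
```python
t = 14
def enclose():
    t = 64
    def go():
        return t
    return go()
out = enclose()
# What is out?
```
64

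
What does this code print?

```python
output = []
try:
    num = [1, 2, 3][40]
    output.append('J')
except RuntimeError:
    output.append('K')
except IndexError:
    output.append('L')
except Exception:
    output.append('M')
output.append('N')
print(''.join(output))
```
LN

IndexError matches before generic Exception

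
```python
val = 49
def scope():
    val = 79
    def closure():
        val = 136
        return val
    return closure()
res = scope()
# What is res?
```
136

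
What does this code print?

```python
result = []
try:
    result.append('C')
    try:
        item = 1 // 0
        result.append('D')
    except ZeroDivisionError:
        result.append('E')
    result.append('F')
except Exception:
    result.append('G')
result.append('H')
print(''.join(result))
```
CEFH

Inner exception caught by inner handler, outer continues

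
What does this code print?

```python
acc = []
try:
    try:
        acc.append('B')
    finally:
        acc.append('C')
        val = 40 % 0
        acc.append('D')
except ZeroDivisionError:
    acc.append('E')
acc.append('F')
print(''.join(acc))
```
BCEF

Exception in inner finally caught by outer except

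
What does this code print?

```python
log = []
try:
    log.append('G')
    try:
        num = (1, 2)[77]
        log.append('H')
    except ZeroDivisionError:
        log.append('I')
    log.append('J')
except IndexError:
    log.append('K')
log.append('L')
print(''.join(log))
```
GKL

Inner handler doesn't match, propagates to outer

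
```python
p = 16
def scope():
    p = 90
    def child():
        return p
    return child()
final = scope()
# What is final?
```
90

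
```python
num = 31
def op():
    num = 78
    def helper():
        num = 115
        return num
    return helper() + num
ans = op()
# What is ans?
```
193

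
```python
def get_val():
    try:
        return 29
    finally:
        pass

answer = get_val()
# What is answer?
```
29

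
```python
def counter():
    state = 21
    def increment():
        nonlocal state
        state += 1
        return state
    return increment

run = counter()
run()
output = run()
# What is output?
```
23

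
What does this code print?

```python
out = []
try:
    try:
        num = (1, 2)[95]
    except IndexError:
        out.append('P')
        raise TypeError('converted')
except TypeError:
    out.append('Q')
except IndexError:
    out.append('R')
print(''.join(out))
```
PQ

New TypeError raised, caught by outer TypeError handler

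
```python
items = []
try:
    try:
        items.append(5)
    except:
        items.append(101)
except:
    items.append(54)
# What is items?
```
[5]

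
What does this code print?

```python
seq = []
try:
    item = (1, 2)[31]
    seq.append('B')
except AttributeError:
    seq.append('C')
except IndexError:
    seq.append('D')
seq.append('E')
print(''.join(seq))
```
DE

IndexError is caught by its specific handler, not AttributeError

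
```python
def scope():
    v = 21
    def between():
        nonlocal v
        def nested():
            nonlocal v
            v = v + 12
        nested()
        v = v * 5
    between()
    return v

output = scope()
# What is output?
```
165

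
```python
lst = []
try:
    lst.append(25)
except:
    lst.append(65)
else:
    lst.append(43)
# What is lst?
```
[25, 43]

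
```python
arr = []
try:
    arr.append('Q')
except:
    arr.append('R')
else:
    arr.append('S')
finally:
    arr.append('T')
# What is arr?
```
['Q', 'S', 'T']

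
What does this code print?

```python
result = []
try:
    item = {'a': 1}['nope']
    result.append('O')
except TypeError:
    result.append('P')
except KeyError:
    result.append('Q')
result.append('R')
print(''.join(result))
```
QR

KeyError is caught by its specific handler, not TypeError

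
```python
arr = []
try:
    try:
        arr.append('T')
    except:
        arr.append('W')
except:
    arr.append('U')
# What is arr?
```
['T']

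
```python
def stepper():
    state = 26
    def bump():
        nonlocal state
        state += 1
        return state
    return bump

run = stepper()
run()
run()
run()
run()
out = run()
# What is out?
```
31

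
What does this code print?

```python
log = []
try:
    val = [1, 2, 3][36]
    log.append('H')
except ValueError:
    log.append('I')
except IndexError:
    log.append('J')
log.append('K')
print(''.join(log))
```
JK

IndexError is caught by its specific handler, not ValueError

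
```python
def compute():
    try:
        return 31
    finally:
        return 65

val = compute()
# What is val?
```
65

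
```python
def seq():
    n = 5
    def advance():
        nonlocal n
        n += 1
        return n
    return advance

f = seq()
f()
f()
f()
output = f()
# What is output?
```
9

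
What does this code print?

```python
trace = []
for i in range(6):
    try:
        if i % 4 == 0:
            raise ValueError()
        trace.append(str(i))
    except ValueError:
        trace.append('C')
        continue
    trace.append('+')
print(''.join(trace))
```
C1+2+3+C5+

continue in except skips rest of loop body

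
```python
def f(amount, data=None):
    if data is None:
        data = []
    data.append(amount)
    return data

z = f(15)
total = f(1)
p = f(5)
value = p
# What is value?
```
[5]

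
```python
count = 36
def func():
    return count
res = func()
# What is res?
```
36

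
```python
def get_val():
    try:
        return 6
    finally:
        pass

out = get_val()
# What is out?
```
6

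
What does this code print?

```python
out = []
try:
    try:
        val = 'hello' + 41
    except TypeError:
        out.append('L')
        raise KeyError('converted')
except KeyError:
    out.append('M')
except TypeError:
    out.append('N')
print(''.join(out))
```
LM

New KeyError raised, caught by outer KeyError handler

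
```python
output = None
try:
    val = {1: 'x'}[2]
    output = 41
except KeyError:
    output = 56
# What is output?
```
56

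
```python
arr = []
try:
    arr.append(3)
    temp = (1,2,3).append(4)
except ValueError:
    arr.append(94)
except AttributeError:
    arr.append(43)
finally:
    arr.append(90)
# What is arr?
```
[3, 43, 90]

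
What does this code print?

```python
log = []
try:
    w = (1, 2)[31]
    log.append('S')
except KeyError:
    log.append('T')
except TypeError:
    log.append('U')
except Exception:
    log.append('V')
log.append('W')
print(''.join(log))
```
VW

IndexError not specifically caught, falls to Exception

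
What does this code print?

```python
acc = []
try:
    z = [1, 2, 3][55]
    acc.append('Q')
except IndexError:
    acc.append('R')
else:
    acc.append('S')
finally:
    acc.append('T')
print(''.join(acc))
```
RT

Exception: except runs, else skipped, finally runs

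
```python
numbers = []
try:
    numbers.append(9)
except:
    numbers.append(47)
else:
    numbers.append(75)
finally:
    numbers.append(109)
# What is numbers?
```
[9, 75, 109]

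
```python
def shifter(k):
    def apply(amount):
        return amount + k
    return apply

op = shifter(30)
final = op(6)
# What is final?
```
36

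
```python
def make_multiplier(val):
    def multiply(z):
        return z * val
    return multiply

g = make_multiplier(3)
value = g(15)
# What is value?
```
45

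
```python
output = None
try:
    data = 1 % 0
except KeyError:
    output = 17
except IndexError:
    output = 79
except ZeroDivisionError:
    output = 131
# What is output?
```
131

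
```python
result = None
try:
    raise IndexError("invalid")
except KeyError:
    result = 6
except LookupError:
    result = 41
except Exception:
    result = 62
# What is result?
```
41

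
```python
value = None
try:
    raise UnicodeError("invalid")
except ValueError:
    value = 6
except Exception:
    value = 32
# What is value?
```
6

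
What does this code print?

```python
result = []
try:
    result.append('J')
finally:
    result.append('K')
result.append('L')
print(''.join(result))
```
JKL

try/finally without except, no exception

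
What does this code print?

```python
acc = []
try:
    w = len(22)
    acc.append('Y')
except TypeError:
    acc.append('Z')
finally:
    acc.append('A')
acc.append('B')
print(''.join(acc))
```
ZAB

finally always runs, even after exception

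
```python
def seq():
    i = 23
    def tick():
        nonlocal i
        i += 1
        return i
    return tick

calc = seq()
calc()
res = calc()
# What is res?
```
25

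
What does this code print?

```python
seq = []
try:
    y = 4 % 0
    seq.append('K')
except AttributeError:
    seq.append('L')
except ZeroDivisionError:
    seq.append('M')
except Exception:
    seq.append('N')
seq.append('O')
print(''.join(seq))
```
MO

ZeroDivisionError matches before generic Exception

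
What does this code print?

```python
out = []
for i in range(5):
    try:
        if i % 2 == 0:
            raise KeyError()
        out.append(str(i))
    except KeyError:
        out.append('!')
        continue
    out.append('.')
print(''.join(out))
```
!1.!3.!

continue in except skips rest of loop body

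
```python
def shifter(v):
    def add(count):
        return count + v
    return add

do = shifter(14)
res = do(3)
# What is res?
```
17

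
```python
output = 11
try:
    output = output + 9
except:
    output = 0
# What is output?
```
20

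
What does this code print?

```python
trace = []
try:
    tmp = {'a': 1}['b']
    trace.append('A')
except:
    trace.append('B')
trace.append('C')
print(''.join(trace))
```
BC

Exception raised in try, caught by bare except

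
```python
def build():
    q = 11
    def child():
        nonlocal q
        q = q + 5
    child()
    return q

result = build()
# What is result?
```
16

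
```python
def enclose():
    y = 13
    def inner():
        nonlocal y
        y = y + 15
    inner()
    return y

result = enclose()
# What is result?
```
28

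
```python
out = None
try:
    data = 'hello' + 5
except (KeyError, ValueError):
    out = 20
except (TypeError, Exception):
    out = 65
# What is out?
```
65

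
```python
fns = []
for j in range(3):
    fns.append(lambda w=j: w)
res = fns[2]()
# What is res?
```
2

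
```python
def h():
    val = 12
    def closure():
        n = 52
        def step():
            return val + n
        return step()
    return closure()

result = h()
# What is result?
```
64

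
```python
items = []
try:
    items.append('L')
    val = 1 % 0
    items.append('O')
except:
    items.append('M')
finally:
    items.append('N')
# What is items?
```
['L', 'M', 'N']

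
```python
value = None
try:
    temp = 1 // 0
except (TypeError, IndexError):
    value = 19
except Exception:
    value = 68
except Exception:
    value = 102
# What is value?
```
68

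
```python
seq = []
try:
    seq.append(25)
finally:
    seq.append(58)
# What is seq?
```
[25, 58]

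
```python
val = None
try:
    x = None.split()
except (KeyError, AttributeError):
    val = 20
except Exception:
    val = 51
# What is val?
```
20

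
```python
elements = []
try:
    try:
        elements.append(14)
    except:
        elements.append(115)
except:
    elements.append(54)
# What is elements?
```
[14]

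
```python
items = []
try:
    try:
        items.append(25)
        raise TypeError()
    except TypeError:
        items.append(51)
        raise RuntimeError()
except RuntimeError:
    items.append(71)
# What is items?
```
[25, 51, 71]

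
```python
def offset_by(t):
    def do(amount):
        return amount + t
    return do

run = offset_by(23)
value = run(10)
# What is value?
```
33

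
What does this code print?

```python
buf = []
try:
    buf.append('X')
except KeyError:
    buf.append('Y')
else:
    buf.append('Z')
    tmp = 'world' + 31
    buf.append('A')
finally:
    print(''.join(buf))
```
XZ

Try succeeds, else appends 'Z', TypeError in else is uncaught, finally prints before exception propagates ('A' never appended)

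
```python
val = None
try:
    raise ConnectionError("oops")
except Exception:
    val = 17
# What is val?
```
17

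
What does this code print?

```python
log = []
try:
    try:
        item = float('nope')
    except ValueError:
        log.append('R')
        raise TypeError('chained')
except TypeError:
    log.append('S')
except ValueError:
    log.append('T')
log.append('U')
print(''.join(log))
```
RSU

TypeError raised and caught, original ValueError not re-raised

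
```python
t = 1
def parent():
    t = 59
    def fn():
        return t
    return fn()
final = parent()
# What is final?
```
59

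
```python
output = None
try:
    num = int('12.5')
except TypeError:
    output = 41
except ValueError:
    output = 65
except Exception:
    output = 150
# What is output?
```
65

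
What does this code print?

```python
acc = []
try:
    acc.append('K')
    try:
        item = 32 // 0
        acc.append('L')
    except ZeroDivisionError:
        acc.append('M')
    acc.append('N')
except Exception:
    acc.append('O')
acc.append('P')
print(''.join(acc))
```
KMNP

Inner exception caught by inner handler, outer continues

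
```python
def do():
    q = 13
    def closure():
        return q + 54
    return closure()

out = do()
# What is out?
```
67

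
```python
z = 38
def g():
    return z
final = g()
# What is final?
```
38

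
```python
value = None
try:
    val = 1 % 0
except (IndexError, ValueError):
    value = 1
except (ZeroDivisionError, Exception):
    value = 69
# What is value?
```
69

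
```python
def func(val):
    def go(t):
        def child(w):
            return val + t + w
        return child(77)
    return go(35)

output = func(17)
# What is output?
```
129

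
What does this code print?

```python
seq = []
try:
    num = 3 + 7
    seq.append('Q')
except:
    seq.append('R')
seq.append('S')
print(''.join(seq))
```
QS

No exception, try block completes normally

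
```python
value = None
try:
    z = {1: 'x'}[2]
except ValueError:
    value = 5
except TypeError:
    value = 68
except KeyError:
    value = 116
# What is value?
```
116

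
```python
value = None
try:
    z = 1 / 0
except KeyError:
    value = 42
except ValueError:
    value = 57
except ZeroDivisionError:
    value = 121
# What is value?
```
121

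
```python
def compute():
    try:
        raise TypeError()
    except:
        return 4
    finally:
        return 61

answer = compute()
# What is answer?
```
61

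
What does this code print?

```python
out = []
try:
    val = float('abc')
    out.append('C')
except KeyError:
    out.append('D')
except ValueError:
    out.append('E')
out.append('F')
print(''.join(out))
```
EF

ValueError is caught by its specific handler, not KeyError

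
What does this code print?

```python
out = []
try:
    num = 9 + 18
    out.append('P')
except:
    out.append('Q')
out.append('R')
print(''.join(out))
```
PR

No exception, try block completes normally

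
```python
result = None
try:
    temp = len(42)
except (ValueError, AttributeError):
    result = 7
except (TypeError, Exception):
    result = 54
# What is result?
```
54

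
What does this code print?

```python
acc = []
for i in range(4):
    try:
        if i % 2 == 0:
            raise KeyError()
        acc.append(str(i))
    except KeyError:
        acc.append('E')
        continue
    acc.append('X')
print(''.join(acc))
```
E1XE3X

continue in except skips rest of loop body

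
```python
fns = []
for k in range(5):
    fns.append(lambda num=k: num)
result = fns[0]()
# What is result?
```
0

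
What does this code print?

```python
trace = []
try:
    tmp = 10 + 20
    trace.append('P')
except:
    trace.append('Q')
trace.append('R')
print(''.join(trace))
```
PR

No exception, try block completes normally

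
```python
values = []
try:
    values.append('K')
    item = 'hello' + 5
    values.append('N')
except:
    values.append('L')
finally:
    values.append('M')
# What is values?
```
['K', 'L', 'M']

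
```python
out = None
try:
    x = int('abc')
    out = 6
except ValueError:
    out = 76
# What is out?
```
76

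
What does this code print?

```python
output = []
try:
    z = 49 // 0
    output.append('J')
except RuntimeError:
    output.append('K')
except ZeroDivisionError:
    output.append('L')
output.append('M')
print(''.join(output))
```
LM

ZeroDivisionError is caught by its specific handler, not RuntimeError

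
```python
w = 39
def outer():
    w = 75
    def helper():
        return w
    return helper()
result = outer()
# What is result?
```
75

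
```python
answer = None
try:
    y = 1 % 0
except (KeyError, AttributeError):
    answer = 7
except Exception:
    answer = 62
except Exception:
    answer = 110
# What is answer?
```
62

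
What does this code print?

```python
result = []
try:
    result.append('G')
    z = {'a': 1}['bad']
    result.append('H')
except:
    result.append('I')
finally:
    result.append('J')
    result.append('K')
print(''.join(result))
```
GIJK

Code before exception runs, then except, then all of finally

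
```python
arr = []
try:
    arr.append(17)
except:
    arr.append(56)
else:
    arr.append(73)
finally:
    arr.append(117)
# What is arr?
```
[17, 73, 117]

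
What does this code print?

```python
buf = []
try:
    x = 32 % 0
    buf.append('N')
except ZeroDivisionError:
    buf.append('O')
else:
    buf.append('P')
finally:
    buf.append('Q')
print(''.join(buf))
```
OQ

Exception: except runs, else skipped, finally runs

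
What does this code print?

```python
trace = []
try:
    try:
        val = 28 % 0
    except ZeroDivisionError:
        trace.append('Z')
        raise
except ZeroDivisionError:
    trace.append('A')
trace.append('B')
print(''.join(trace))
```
ZAB

raise without argument re-raises current exception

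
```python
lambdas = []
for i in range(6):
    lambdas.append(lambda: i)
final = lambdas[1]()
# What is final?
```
5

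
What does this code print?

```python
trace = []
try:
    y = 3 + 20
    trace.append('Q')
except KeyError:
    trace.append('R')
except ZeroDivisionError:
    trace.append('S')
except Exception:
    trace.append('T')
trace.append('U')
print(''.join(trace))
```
QU

No exception, try block completes normally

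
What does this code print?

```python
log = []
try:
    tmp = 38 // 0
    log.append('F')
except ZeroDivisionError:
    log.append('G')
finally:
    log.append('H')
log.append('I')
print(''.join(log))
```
GHI

finally always runs, even after exception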